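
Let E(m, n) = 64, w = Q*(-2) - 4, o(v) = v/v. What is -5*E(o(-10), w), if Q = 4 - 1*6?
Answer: -320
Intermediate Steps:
Q = -2 (Q = 4 - 6 = -2)
o(v) = 1
w = 0 (w = -2*(-2) - 4 = 4 - 4 = 0)
-5*E(o(-10), w) = -5*64 = -320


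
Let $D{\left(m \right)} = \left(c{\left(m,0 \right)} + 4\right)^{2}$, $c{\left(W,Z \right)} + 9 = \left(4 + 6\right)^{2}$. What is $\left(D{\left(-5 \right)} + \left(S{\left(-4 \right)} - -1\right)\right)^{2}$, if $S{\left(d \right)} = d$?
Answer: $81396484$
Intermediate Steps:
$c{\left(W,Z \right)} = 91$ ($c{\left(W,Z \right)} = -9 + \left(4 + 6\right)^{2} = -9 + 10^{2} = -9 + 100 = 91$)
$D{\left(m \right)} = 9025$ ($D{\left(m \right)} = \left(91 + 4\right)^{2} = 95^{2} = 9025$)
$\left(D{\left(-5 \right)} + \left(S{\left(-4 \right)} - -1\right)\right)^{2} = \left(9025 - 3\right)^{2} = 9022^{2} = 81396484$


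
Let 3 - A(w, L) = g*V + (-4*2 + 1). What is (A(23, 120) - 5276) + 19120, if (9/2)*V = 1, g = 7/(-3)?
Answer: 374072/27 ≈ 13855.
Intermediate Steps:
g = -7/3 (g = 7*(-1/3) = -7/3 ≈ -2.3333)
V = 2/9 (V = (2/9)*1 = 2/9 ≈ 0.22222)
A(w, L) = 284/27 (A(w, L) = 3 - (-7/3*2/9 + (-4*2 + 1)) = 3 - (-14/27 + (-8 + 1)) = 3 - (-14/27 - 7) = 3 - 1*(-203/27) = 3 + 203/27 = 284/27)
(A(23, 120) - 5276) + 19120 = (284/27 - 5276) + 19120 = -142168/27 + 19120 = 374072/27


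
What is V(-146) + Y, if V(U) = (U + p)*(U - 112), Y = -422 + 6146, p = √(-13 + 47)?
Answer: 43392 - 258*√34 ≈ 41888.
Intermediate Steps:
p = √34 ≈ 5.8309
Y = 5724
V(U) = (-112 + U)*(U + √34) (V(U) = (U + √34)*(U - 112) = (U + √34)*(-112 + U) = (-112 + U)*(U + √34))
V(-146) + Y = ((-146)² - 112*(-146) - 112*√34 - 146*√34) + 5724 = (21316 + 16352 - 112*√34 - 146*√34) + 5724 = (37668 - 258*√34) + 5724 = 43392 - 258*√34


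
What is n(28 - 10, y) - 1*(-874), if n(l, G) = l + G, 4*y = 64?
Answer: 908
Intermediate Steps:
y = 16 (y = (¼)*64 = 16)
n(l, G) = G + l
n(28 - 10, y) - 1*(-874) = (16 + (28 - 10)) - 1*(-874) = (16 + 18) + 874 = 34 + 874 = 908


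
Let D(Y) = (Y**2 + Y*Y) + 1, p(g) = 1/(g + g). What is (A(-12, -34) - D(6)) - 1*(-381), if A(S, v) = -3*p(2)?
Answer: 1229/4 ≈ 307.25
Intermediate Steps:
p(g) = 1/(2*g)
D(Y) = 1 + 2*Y**2 (D(Y) = (Y**2 + Y**2) + 1 = 2*Y**2 + 1 = 1 + 2*Y**2)
A(S, v) = -3/4 (A(S, v) = -3/(2*2) = -3*1/4 = -3/4)
(A(-12, -34) - D(6)) - 1*(-381) = (-3/4 - (1 + 2*6**2)) - 1*(-381) = (-3/4 - (1 + 2*36)) + 381 = (-3/4 - (1 + 72)) + 381 = (-3/4 - 1*73) + 381 = (-3/4 - 73) + 381 = -295/4 + 381 = 1229/4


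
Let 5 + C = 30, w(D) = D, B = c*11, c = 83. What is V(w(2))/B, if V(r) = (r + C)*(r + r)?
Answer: 108/913 ≈ 0.11829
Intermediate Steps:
B = 913 (B = 83*11 = 913)
C = 25 (C = -5 + 30 = 25)
V(r) = 2*r*(25 + r) (V(r) = (r + 25)*(r + r) = (25 + r)*(2*r) = 2*r*(25 + r))
V(w(2))/B = (2*2*(25 + 2))/913 = (2*2*27)*(1/913) = 108*(1/913) = 108/913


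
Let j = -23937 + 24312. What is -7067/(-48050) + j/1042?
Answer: 6345641/12517025 ≈ 0.50696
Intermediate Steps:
j = 375
-7067/(-48050) + j/1042 = -7067/(-48050) + 375/1042 = -7067*(-1/48050) + 375*(1/1042) = 7067/48050 + 375/1042 = 6345641/12517025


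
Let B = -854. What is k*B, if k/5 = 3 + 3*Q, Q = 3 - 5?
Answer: 12810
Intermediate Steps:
Q = -2
k = -15 (k = 5*(3 + 3*(-2)) = 5*(3 - 6) = 5*(-3) = -15)
k*B = -15*(-854) = 12810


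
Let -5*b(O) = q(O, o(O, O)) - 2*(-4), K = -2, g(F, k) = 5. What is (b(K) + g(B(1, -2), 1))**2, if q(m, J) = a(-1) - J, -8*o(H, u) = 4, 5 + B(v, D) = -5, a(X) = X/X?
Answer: 961/100 ≈ 9.6100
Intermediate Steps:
a(X) = 1
B(v, D) = -10 (B(v, D) = -5 - 5 = -10)
o(H, u) = -1/2 (o(H, u) = -1/8*4 = -1/2)
q(m, J) = 1 - J
b(O) = -19/10 (b(O) = -((1 - 1*(-1/2)) - 2*(-4))/5 = -((1 + 1/2) + 8)/5 = -(3/2 + 8)/5 = -1/5*19/2 = -19/10)
(b(K) + g(B(1, -2), 1))**2 = (-19/10 + 5)**2 = (31/10)**2 = 961/100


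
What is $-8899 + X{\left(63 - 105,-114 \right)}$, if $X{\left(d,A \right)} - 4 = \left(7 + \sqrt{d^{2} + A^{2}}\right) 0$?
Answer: $-8895$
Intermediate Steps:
$X{\left(d,A \right)} = 4$ ($X{\left(d,A \right)} = 4 + \left(7 + \sqrt{d^{2} + A^{2}}\right) 0 = 4 + \left(7 + \sqrt{A^{2} + d^{2}}\right) 0 = 4 + 0 = 4$)
$-8899 + X{\left(63 - 105,-114 \right)} = -8899 + 4 = -8895$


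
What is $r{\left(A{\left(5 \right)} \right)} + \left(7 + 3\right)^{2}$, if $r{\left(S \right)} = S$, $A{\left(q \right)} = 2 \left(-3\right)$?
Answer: $94$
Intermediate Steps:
$A{\left(q \right)} = -6$
$r{\left(A{\left(5 \right)} \right)} + \left(7 + 3\right)^{2} = -6 + \left(7 + 3\right)^{2} = -6 + 10^{2} = -6 + 100 = 94$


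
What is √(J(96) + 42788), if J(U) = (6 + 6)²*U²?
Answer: 2*√342473 ≈ 1170.4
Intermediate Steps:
J(U) = 144*U² (J(U) = 12²*U² = 144*U²)
√(J(96) + 42788) = √(144*96² + 42788) = √(144*9216 + 42788) = √(1327104 + 42788) = √1369892 = 2*√342473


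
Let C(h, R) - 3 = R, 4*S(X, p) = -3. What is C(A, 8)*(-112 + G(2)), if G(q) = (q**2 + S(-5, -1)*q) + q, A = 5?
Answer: -2365/2 ≈ -1182.5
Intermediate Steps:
S(X, p) = -3/4 (S(X, p) = (1/4)*(-3) = -3/4)
C(h, R) = 3 + R
G(q) = q**2 + q/4 (G(q) = (q**2 - 3*q/4) + q = q**2 + q/4)
C(A, 8)*(-112 + G(2)) = (3 + 8)*(-112 + 2*(1/4 + 2)) = 11*(-112 + 2*(9/4)) = 11*(-112 + 9/2) = 11*(-215/2) = -2365/2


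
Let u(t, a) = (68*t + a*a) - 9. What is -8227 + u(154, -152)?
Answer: 25340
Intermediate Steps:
u(t, a) = -9 + a² + 68*t (u(t, a) = (68*t + a²) - 9 = (a² + 68*t) - 9 = -9 + a² + 68*t)
-8227 + u(154, -152) = -8227 + (-9 + (-152)² + 68*154) = -8227 + (-9 + 23104 + 10472) = -8227 + 33567 = 25340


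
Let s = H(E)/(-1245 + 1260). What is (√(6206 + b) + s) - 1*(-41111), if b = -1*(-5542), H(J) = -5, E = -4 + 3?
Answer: 123332/3 + 2*√2937 ≈ 41219.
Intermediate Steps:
E = -1
b = 5542
s = -⅓ (s = -5/(-1245 + 1260) = -5/15 = -5*1/15 = -⅓ ≈ -0.33333)
(√(6206 + b) + s) - 1*(-41111) = (√(6206 + 5542) - ⅓) - 1*(-41111) = (√11748 - ⅓) + 41111 = (2*√2937 - ⅓) + 41111 = (-⅓ + 2*√2937) + 41111 = 123332/3 + 2*√2937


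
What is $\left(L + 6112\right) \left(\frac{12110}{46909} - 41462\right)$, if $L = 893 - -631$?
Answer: $- \frac{14851476683328}{46909} \approx -3.166 \cdot 10^{8}$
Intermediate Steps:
$L = 1524$ ($L = 893 + 631 = 1524$)
$\left(L + 6112\right) \left(\frac{12110}{46909} - 41462\right) = \left(1524 + 6112\right) \left(\frac{12110}{46909} - 41462\right) = 7636 \left(12110 \cdot \frac{1}{46909} - 41462\right) = 7636 \left(\frac{12110}{46909} - 41462\right) = 7636 \left(- \frac{1944928848}{46909}\right) = - \frac{14851476683328}{46909}$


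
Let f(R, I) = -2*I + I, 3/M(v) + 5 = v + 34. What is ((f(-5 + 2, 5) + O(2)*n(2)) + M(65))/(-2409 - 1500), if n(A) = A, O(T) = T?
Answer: 91/367446 ≈ 0.00024766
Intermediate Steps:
M(v) = 3/(29 + v) (M(v) = 3/(-5 + (v + 34)) = 3/(-5 + (34 + v)) = 3/(29 + v))
f(R, I) = -I
((f(-5 + 2, 5) + O(2)*n(2)) + M(65))/(-2409 - 1500) = ((-1*5 + 2*2) + 3/(29 + 65))/(-2409 - 1500) = ((-5 + 4) + 3/94)/(-3909) = (-1 + 3*(1/94))*(-1/3909) = (-1 + 3/94)*(-1/3909) = -91/94*(-1/3909) = 91/367446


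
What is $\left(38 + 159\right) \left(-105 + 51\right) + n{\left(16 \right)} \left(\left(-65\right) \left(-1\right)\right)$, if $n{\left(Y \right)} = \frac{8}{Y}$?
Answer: $- \frac{21211}{2} \approx -10606.0$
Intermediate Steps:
$\left(38 + 159\right) \left(-105 + 51\right) + n{\left(16 \right)} \left(\left(-65\right) \left(-1\right)\right) = \left(38 + 159\right) \left(-105 + 51\right) + \frac{8}{16} \left(\left(-65\right) \left(-1\right)\right) = 197 \left(-54\right) + 8 \cdot \frac{1}{16} \cdot 65 = -10638 + \frac{1}{2} \cdot 65 = -10638 + \frac{65}{2} = - \frac{21211}{2}$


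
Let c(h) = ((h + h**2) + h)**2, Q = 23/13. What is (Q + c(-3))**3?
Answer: 2744000/2197 ≈ 1249.0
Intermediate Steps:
Q = 23/13 (Q = 23*(1/13) = 23/13 ≈ 1.7692)
c(h) = (h**2 + 2*h)**2
(Q + c(-3))**3 = (23/13 + (-3)**2*(2 - 3)**2)**3 = (23/13 + 9*(-1)**2)**3 = (23/13 + 9*1)**3 = (23/13 + 9)**3 = (140/13)**3 = 2744000/2197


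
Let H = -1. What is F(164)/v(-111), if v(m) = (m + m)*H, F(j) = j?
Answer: 82/111 ≈ 0.73874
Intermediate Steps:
v(m) = -2*m (v(m) = (m + m)*(-1) = (2*m)*(-1) = -2*m)
F(164)/v(-111) = 164/((-2*(-111))) = 164/222 = 164*(1/222) = 82/111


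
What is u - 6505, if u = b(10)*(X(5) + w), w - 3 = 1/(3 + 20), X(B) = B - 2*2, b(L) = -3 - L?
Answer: -150824/23 ≈ -6557.6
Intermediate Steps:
X(B) = -4 + B (X(B) = B - 4 = -4 + B)
w = 70/23 (w = 3 + 1/(3 + 20) = 3 + 1/23 = 70/23 ≈ 3.0435)
u = -1209/23 (u = (-3 - 1*10)*((-4 + 5) + 70/23) = (-3 - 10)*(1 + 70/23) = -13*93/23 = -1209/23 ≈ -52.565)
u - 6505 = -1209/23 - 6505 = -150824/23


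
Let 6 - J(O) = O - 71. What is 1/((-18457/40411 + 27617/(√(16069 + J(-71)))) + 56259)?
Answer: 1489903684975006504/83818565401931862465319 - 45099912051257*√16217/83818565401931862465319 ≈ 1.7707e-5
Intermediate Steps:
J(O) = 77 - O (J(O) = 6 - (O - 71) = 6 - (-71 + O) = 6 + (71 - O) = 77 - O)
1/((-18457/40411 + 27617/(√(16069 + J(-71)))) + 56259) = 1/((-18457/40411 + 27617/(√(16069 + (77 - 1*(-71))))) + 56259) = 1/((-18457*1/40411 + 27617/(√(16069 + (77 + 71)))) + 56259) = 1/((-18457/40411 + 27617/(√(16069 + 148))) + 56259) = 1/((-18457/40411 + 27617/(√16217)) + 56259) = 1/((-18457/40411 + 27617*(√16217/16217)) + 56259) = 1/((-18457/40411 + 27617*√16217/16217) + 56259) = 1/(2273463992/40411 + 27617*√16217/16217)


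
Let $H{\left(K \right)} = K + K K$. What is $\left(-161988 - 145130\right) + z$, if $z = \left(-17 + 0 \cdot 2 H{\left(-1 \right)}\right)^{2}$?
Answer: $-306829$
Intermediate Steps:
$H{\left(K \right)} = K + K^{2}$
$z = 289$ ($z = \left(-17 + 0 \cdot 2 \left(- (1 - 1)\right)\right)^{2} = \left(-17 + 0 \left(\left(-1\right) 0\right)\right)^{2} = \left(-17 + 0 \cdot 0\right)^{2} = \left(-17 + 0\right)^{2} = \left(-17\right)^{2} = 289$)
$\left(-161988 - 145130\right) + z = \left(-161988 - 145130\right) + 289 = -307118 + 289 = -306829$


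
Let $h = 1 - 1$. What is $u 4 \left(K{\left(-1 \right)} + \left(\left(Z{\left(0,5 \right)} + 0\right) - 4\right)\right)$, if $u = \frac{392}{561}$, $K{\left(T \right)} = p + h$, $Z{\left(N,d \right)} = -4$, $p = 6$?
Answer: $- \frac{3136}{561} \approx -5.59$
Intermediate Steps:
$h = 0$
$K{\left(T \right)} = 6$ ($K{\left(T \right)} = 6 + 0 = 6$)
$u = \frac{392}{561}$ ($u = 392 \cdot \frac{1}{561} = \frac{392}{561} \approx 0.69875$)
$u 4 \left(K{\left(-1 \right)} + \left(\left(Z{\left(0,5 \right)} + 0\right) - 4\right)\right) = \frac{392 \cdot 4 \left(6 + \left(\left(-4 + 0\right) - 4\right)\right)}{561} = \frac{392 \cdot 4 \left(6 - 8\right)}{561} = \frac{392 \cdot 4 \left(-2\right)}{561} = \frac{392}{561} \left(-8\right) = - \frac{3136}{561}$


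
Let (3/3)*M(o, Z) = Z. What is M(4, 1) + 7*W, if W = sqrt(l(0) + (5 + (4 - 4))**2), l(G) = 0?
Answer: 36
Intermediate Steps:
M(o, Z) = Z
W = 5 (W = sqrt(0 + (5 + (4 - 4))**2) = sqrt(0 + (5 + 0)**2) = sqrt(0 + 5**2) = sqrt(0 + 25) = sqrt(25) = 5)
M(4, 1) + 7*W = 1 + 7*5 = 1 + 35 = 36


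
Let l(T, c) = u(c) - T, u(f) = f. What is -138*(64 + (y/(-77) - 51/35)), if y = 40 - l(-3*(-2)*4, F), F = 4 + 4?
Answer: -3284262/385 ≈ -8530.5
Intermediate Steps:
F = 8
l(T, c) = c - T
y = 56 (y = 40 - (8 - (-3*(-2))*4) = 40 - (8 - 6*4) = 40 - (8 - 1*24) = 40 - (8 - 24) = 40 - 1*(-16) = 40 + 16 = 56)
-138*(64 + (y/(-77) - 51/35)) = -138*(64 + (56/(-77) - 51/35)) = -138*(64 + (56*(-1/77) - 51*1/35)) = -138*(64 + (-8/11 - 51/35)) = -138*(64 - 841/385) = -138*23799/385 = -3284262/385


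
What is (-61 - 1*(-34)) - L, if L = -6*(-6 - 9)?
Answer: -117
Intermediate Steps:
L = 90 (L = -6*(-15) = 90)
(-61 - 1*(-34)) - L = (-61 - 1*(-34)) - 1*90 = (-61 + 34) - 90 = -27 - 90 = -117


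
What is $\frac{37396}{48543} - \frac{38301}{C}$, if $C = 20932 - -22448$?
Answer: $- \frac{26334107}{233977260} \approx -0.11255$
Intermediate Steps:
$C = 43380$ ($C = 20932 + 22448 = 43380$)
$\frac{37396}{48543} - \frac{38301}{C} = \frac{37396}{48543} - \frac{38301}{43380} = 37396 \cdot \frac{1}{48543} - \frac{12767}{14460} = \frac{37396}{48543} - \frac{12767}{14460} = - \frac{26334107}{233977260}$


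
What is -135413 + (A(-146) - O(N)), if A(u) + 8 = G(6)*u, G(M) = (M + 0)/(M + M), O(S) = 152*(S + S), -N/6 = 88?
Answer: 25018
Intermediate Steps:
N = -528 (N = -6*88 = -528)
O(S) = 304*S (O(S) = 152*(2*S) = 304*S)
G(M) = 1/2 (G(M) = M/((2*M)) = M*(1/(2*M)) = 1/2)
A(u) = -8 + u/2
-135413 + (A(-146) - O(N)) = -135413 + ((-8 + (1/2)*(-146)) - 304*(-528)) = -135413 + ((-8 - 73) - 1*(-160512)) = -135413 + (-81 + 160512) = -135413 + 160431 = 25018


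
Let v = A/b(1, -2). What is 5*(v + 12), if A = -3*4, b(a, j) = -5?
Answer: 72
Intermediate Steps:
A = -12
v = 12/5 (v = -12/(-5) = -12*(-⅕) = 12/5 ≈ 2.4000)
5*(v + 12) = 5*(12/5 + 12) = 5*(72/5) = 72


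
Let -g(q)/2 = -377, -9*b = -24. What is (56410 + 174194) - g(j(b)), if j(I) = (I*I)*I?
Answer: 229850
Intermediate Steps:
b = 8/3 (b = -⅑*(-24) = 8/3 ≈ 2.6667)
j(I) = I³ (j(I) = I²*I = I³)
g(q) = 754 (g(q) = -2*(-377) = 754)
(56410 + 174194) - g(j(b)) = (56410 + 174194) - 1*754 = 230604 - 754 = 229850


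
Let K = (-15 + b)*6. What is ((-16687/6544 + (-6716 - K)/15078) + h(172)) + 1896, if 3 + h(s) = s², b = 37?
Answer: 1552776384083/49335216 ≈ 31474.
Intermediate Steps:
K = 132 (K = (-15 + 37)*6 = 22*6 = 132)
h(s) = -3 + s²
((-16687/6544 + (-6716 - K)/15078) + h(172)) + 1896 = ((-16687/6544 + (-6716 - 1*132)/15078) + (-3 + 172²)) + 1896 = ((-16687*1/6544 + (-6716 - 132)*(1/15078)) + (-3 + 29584)) + 1896 = ((-16687/6544 - 6848*1/15078) + 29581) + 1896 = ((-16687/6544 - 3424/7539) + 29581) + 1896 = (-148209949/49335216 + 29581) + 1896 = 1459236814547/49335216 + 1896 = 1552776384083/49335216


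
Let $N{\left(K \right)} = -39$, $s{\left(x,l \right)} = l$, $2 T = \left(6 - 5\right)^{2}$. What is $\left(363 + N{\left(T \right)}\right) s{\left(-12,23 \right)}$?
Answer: $7452$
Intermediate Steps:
$T = \frac{1}{2}$ ($T = \frac{\left(6 - 5\right)^{2}}{2} = \frac{1^{2}}{2} = \frac{1}{2} \cdot 1 = \frac{1}{2} \approx 0.5$)
$\left(363 + N{\left(T \right)}\right) s{\left(-12,23 \right)} = \left(363 - 39\right) 23 = 324 \cdot 23 = 7452$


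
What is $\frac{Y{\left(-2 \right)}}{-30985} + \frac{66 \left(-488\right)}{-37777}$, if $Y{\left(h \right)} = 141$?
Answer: $\frac{992638323}{1170520345} \approx 0.84803$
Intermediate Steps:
$\frac{Y{\left(-2 \right)}}{-30985} + \frac{66 \left(-488\right)}{-37777} = \frac{141}{-30985} + \frac{66 \left(-488\right)}{-37777} = 141 \left(- \frac{1}{30985}\right) - - \frac{32208}{37777} = - \frac{141}{30985} + \frac{32208}{37777} = \frac{992638323}{1170520345}$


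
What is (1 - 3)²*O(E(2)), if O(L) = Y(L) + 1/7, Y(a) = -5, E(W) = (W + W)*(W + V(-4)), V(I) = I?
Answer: -136/7 ≈ -19.429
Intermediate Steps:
E(W) = 2*W*(-4 + W) (E(W) = (W + W)*(W - 4) = (2*W)*(-4 + W) = 2*W*(-4 + W))
O(L) = -34/7 (O(L) = -5 + 1/7 = -5 + ⅐ = -34/7)
(1 - 3)²*O(E(2)) = (1 - 3)²*(-34/7) = (-2)²*(-34/7) = 4*(-34/7) = -136/7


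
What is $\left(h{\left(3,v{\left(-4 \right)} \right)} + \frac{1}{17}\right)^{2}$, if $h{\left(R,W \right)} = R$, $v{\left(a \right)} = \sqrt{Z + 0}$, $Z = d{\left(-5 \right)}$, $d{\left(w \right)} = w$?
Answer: $\frac{2704}{289} \approx 9.3564$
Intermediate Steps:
$Z = -5$
$v{\left(a \right)} = i \sqrt{5}$ ($v{\left(a \right)} = \sqrt{-5 + 0} = \sqrt{-5} = i \sqrt{5}$)
$\left(h{\left(3,v{\left(-4 \right)} \right)} + \frac{1}{17}\right)^{2} = \left(3 + \frac{1}{17}\right)^{2} = \left(\frac{52}{17}\right)^{2} = \frac{2704}{289}$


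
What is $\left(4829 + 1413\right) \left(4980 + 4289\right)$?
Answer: $57857098$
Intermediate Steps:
$\left(4829 + 1413\right) \left(4980 + 4289\right) = 6242 \cdot 9269 = 57857098$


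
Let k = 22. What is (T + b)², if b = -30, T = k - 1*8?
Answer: 256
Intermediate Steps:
T = 14 (T = 22 - 1*8 = 22 - 8 = 14)
(T + b)² = (14 - 30)² = (-16)² = 256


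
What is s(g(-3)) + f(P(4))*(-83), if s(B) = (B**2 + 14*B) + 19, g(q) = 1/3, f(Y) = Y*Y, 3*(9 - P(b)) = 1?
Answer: -55894/9 ≈ -6210.4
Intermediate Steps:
P(b) = 26/3 (P(b) = 9 - 1/3*1 = 9 - 1/3 = 26/3)
f(Y) = Y**2
g(q) = 1/3
s(B) = 19 + B**2 + 14*B
s(g(-3)) + f(P(4))*(-83) = (19 + (1/3)**2 + 14*(1/3)) + (26/3)**2*(-83) = (19 + 1/9 + 14/3) + (676/9)*(-83) = 214/9 - 56108/9 = -55894/9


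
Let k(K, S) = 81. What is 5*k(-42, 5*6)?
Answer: 405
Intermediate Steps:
5*k(-42, 5*6) = 5*81 = 405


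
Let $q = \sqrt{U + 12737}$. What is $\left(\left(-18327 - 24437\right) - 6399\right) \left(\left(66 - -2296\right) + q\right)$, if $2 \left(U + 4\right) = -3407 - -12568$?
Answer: $-116123006 - \frac{49163 \sqrt{69254}}{2} \approx -1.2259 \cdot 10^{8}$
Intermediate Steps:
$U = \frac{9153}{2}$ ($U = -4 + \frac{-3407 - -12568}{2} = -4 + \frac{-3407 + 12568}{2} = -4 + \frac{1}{2} \cdot 9161 = -4 + \frac{9161}{2} = \frac{9153}{2} \approx 4576.5$)
$q = \frac{\sqrt{69254}}{2}$ ($q = \sqrt{\frac{9153}{2} + 12737} = \sqrt{\frac{34627}{2}} = \frac{\sqrt{69254}}{2} \approx 131.58$)
$\left(\left(-18327 - 24437\right) - 6399\right) \left(\left(66 - -2296\right) + q\right) = \left(\left(-18327 - 24437\right) - 6399\right) \left(\left(66 - -2296\right) + \frac{\sqrt{69254}}{2}\right) = \left(-42764 - 6399\right) \left(\left(66 + 2296\right) + \frac{\sqrt{69254}}{2}\right) = - 49163 \left(2362 + \frac{\sqrt{69254}}{2}\right) = -116123006 - \frac{49163 \sqrt{69254}}{2}$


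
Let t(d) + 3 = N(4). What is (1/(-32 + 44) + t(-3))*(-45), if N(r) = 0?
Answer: 525/4 ≈ 131.25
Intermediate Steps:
t(d) = -3 (t(d) = -3 + 0 = -3)
(1/(-32 + 44) + t(-3))*(-45) = (1/(-32 + 44) - 3)*(-45) = (1/12 - 3)*(-45) = -35/12*(-45) = 525/4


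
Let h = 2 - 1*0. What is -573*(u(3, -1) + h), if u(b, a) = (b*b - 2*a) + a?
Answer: -6876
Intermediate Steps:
u(b, a) = b**2 - a (u(b, a) = (b**2 - 2*a) + a = b**2 - a)
h = 2 (h = 2 + 0 = 2)
-573*(u(3, -1) + h) = -573*((3**2 - 1*(-1)) + 2) = -573*((9 + 1) + 2) = -573*(10 + 2) = -573*12 = -191*36 = -6876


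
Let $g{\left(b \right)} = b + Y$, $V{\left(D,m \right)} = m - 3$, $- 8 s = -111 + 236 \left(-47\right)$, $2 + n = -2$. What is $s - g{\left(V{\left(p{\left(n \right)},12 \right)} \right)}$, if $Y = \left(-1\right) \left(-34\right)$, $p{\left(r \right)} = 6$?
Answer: $\frac{10859}{8} \approx 1357.4$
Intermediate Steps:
$n = -4$ ($n = -2 - 2 = -4$)
$s = \frac{11203}{8}$ ($s = - \frac{-111 + 236 \left(-47\right)}{8} = - \frac{-111 - 11092}{8} = \left(- \frac{1}{8}\right) \left(-11203\right) = \frac{11203}{8} \approx 1400.4$)
$Y = 34$
$V{\left(D,m \right)} = -3 + m$ ($V{\left(D,m \right)} = m - 3 = -3 + m$)
$g{\left(b \right)} = 34 + b$ ($g{\left(b \right)} = b + 34 = 34 + b$)
$s - g{\left(V{\left(p{\left(n \right)},12 \right)} \right)} = \frac{11203}{8} - \left(34 + \left(-3 + 12\right)\right) = \frac{11203}{8} - \left(34 + 9\right) = \frac{11203}{8} - 43 = \frac{10859}{8}$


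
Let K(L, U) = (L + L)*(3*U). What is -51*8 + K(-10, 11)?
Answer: -1068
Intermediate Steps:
K(L, U) = 6*L*U (K(L, U) = (2*L)*(3*U) = 6*L*U)
-51*8 + K(-10, 11) = -51*8 + 6*(-10)*11 = -408 - 660 = -1068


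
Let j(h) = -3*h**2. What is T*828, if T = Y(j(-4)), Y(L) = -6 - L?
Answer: 34776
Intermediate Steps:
j(h) = -3*h**2
T = 42 (T = -6 - (-3)*(-4)**2 = -6 - (-3)*16 = -6 - 1*(-48) = -6 + 48 = 42)
T*828 = 42*828 = 34776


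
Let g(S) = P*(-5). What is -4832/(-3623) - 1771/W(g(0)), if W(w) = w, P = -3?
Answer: -6343853/54345 ≈ -116.73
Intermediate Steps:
g(S) = 15 (g(S) = -3*(-5) = 15)
-4832/(-3623) - 1771/W(g(0)) = -4832/(-3623) - 1771/15 = -4832*(-1/3623) - 1771*1/15 = 4832/3623 - 1771/15 = -6343853/54345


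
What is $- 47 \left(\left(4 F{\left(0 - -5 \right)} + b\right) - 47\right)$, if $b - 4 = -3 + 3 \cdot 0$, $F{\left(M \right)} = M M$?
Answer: $-2538$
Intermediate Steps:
$F{\left(M \right)} = M^{2}$
$b = 1$ ($b = 4 + \left(-3 + 3 \cdot 0\right) = 4 + \left(-3 + 0\right) = 4 - 3 = 1$)
$- 47 \left(\left(4 F{\left(0 - -5 \right)} + b\right) - 47\right) = - 47 \left(\left(4 \left(0 - -5\right)^{2} + 1\right) - 47\right) = - 47 \left(\left(4 \left(0 + 5\right)^{2} + 1\right) - 47\right) = - 47 \left(\left(4 \cdot 5^{2} + 1\right) - 47\right) = - 47 \left(\left(4 \cdot 25 + 1\right) - 47\right) = - 47 \left(\left(100 + 1\right) - 47\right) = - 47 \left(101 - 47\right) = \left(-47\right) 54 = -2538$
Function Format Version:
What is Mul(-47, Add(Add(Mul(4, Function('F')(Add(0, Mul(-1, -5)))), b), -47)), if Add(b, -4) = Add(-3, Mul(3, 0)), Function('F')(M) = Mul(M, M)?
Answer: -2538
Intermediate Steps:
Function('F')(M) = Pow(M, 2)
b = 1 (b = Add(4, Add(-3, Mul(3, 0))) = Add(4, Add(-3, 0)) = Add(4, -3) = 1)
Mul(-47, Add(Add(Mul(4, Function('F')(Add(0, Mul(-1, -5)))), b), -47)) = Mul(-47, Add(Add(Mul(4, Pow(Add(0, Mul(-1, -5)), 2)), 1), -47)) = Mul(-47, Add(Add(Mul(4, Pow(Add(0, 5), 2)), 1), -47)) = Mul(-47, Add(Add(Mul(4, Pow(5, 2)), 1), -47)) = Mul(-47, Add(Add(Mul(4, 25), 1), -47)) = Mul(-47, Add(Add(100, 1), -47)) = Mul(-47, Add(101, -47)) = Mul(-47, 54) = -2538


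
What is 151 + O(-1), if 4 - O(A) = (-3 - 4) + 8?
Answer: 154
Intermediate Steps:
O(A) = 3 (O(A) = 4 - ((-3 - 4) + 8) = 4 - (-7 + 8) = 4 - 1*1 = 4 - 1 = 3)
151 + O(-1) = 151 + 3 = 154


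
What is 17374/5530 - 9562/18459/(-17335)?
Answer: 11345924353/3611279205 ≈ 3.1418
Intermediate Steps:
17374/5530 - 9562/18459/(-17335) = 17374*(1/5530) - 9562*1/18459*(-1/17335) = 1241/395 - 1366/2637*(-1/17335) = 1241/395 + 1366/45712395 = 11345924353/3611279205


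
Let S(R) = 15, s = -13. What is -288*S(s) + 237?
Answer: -4083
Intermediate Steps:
-288*S(s) + 237 = -288*15 + 237 = -4320 + 237 = -4083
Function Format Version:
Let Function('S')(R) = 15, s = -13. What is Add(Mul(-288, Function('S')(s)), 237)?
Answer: -4083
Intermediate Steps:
Add(Mul(-288, Function('S')(s)), 237) = Add(Mul(-288, 15), 237) = Add(-4320, 237) = -4083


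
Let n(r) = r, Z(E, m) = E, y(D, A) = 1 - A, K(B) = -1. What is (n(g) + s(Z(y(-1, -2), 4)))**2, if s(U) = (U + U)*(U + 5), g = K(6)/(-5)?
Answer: 58081/25 ≈ 2323.2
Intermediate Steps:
g = 1/5 (g = -1/(-5) = -1*(-1/5) = 1/5 ≈ 0.20000)
s(U) = 2*U*(5 + U) (s(U) = (2*U)*(5 + U) = 2*U*(5 + U))
(n(g) + s(Z(y(-1, -2), 4)))**2 = (1/5 + 2*(1 - 1*(-2))*(5 + (1 - 1*(-2))))**2 = (1/5 + 2*(1 + 2)*(5 + (1 + 2)))**2 = (1/5 + 2*3*(5 + 3))**2 = (1/5 + 2*3*8)**2 = (1/5 + 48)**2 = (241/5)**2 = 58081/25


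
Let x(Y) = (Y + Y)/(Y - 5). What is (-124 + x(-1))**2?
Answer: 137641/9 ≈ 15293.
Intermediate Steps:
x(Y) = 2*Y/(-5 + Y) (x(Y) = (2*Y)/(-5 + Y) = 2*Y/(-5 + Y))
(-124 + x(-1))**2 = (-124 + 2*(-1)/(-5 - 1))**2 = (-124 + 2*(-1)/(-6))**2 = (-124 + 2*(-1)*(-1/6))**2 = (-124 + 1/3)**2 = (-371/3)**2 = 137641/9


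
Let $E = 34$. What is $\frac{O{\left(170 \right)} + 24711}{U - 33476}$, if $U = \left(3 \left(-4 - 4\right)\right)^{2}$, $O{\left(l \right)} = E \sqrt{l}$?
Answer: $- \frac{24711}{32900} - \frac{17 \sqrt{170}}{16450} \approx -0.76457$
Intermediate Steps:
$O{\left(l \right)} = 34 \sqrt{l}$
$U = 576$ ($U = \left(3 \left(-8\right)\right)^{2} = \left(-24\right)^{2} = 576$)
$\frac{O{\left(170 \right)} + 24711}{U - 33476} = \frac{34 \sqrt{170} + 24711}{576 - 33476} = \frac{24711 + 34 \sqrt{170}}{-32900} = \left(24711 + 34 \sqrt{170}\right) \left(- \frac{1}{32900}\right) = - \frac{24711}{32900} - \frac{17 \sqrt{170}}{16450}$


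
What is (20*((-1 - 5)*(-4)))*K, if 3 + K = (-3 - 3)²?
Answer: 15840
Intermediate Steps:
K = 33 (K = -3 + (-3 - 3)² = -3 + (-6)² = -3 + 36 = 33)
(20*((-1 - 5)*(-4)))*K = (20*((-1 - 5)*(-4)))*33 = (20*(-6*(-4)))*33 = (20*24)*33 = 480*33 = 15840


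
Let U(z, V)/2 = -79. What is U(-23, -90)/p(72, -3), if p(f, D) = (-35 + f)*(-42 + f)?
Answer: -79/555 ≈ -0.14234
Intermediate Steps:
U(z, V) = -158 (U(z, V) = 2*(-79) = -158)
p(f, D) = (-42 + f)*(-35 + f)
U(-23, -90)/p(72, -3) = -158/(1470 + 72² - 77*72) = -158/(1470 + 5184 - 5544) = -158/1110 = -158*1/1110 = -79/555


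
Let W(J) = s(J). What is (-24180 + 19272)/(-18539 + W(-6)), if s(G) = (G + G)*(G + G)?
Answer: 4908/18395 ≈ 0.26681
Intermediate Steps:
s(G) = 4*G² (s(G) = (2*G)*(2*G) = 4*G²)
W(J) = 4*J²
(-24180 + 19272)/(-18539 + W(-6)) = (-24180 + 19272)/(-18539 + 4*(-6)²) = -4908/(-18539 + 4*36) = -4908/(-18539 + 144) = -4908/(-18395) = -4908*(-1/18395) = 4908/18395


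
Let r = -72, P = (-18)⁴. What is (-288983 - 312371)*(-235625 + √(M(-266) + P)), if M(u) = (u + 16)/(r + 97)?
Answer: 141694036250 - 601354*√104966 ≈ 1.4150e+11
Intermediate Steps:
P = 104976
M(u) = 16/25 + u/25 (M(u) = (u + 16)/(-72 + 97) = (16 + u)/25 = (16 + u)*(1/25) = 16/25 + u/25)
(-288983 - 312371)*(-235625 + √(M(-266) + P)) = (-288983 - 312371)*(-235625 + √((16/25 + (1/25)*(-266)) + 104976)) = -601354*(-235625 + √((16/25 - 266/25) + 104976)) = -601354*(-235625 + √(-10 + 104976)) = -601354*(-235625 + √104966) = 141694036250 - 601354*√104966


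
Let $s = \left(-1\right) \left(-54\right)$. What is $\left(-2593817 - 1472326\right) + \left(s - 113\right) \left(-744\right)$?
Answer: $-4022247$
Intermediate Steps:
$s = 54$
$\left(-2593817 - 1472326\right) + \left(s - 113\right) \left(-744\right) = \left(-2593817 - 1472326\right) + \left(54 - 113\right) \left(-744\right) = -4066143 - -43896 = -4066143 + 43896 = -4022247$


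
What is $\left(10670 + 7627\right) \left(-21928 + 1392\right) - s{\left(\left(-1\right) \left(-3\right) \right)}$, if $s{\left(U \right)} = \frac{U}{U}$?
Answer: $-375747193$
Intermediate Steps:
$s{\left(U \right)} = 1$
$\left(10670 + 7627\right) \left(-21928 + 1392\right) - s{\left(\left(-1\right) \left(-3\right) \right)} = \left(10670 + 7627\right) \left(-21928 + 1392\right) - 1 = 18297 \left(-20536\right) - 1 = -375747192 - 1 = -375747193$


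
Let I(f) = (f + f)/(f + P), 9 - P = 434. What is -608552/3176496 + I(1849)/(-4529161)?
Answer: -122652601410623/640215350093592 ≈ -0.19158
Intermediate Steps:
P = -425 (P = 9 - 1*434 = 9 - 434 = -425)
I(f) = 2*f/(-425 + f) (I(f) = (f + f)/(f - 425) = (2*f)/(-425 + f) = 2*f/(-425 + f))
-608552/3176496 + I(1849)/(-4529161) = -608552/3176496 + (2*1849/(-425 + 1849))/(-4529161) = -608552*1/3176496 + (2*1849/1424)*(-1/4529161) = -76069/397062 + (2*1849*(1/1424))*(-1/4529161) = -76069/397062 + (1849/712)*(-1/4529161) = -76069/397062 - 1849/3224762632 = -122652601410623/640215350093592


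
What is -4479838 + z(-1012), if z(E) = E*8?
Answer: -4487934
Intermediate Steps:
z(E) = 8*E
-4479838 + z(-1012) = -4479838 + 8*(-1012) = -4479838 - 8096 = -4487934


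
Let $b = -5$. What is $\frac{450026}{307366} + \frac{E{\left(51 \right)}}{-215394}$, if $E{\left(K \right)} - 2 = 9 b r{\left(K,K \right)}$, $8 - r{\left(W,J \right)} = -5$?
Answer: $\frac{48556047311}{33102396102} \approx 1.4668$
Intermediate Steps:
$r{\left(W,J \right)} = 13$ ($r{\left(W,J \right)} = 8 - -5 = 8 + 5 = 13$)
$E{\left(K \right)} = -583$ ($E{\left(K \right)} = 2 + 9 \left(-5\right) 13 = 2 - 585 = -583$)
$\frac{450026}{307366} + \frac{E{\left(51 \right)}}{-215394} = \frac{450026}{307366} - \frac{583}{-215394} = 450026 \cdot \frac{1}{307366} - - \frac{583}{215394} = \frac{225013}{153683} + \frac{583}{215394} = \frac{48556047311}{33102396102}$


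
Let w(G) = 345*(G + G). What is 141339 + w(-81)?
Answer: 85449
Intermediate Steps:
w(G) = 690*G (w(G) = 345*(2*G) = 690*G)
141339 + w(-81) = 141339 + 690*(-81) = 141339 - 55890 = 85449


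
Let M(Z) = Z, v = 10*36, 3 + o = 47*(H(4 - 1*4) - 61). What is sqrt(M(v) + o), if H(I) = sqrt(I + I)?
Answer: I*sqrt(2510) ≈ 50.1*I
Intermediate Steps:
H(I) = sqrt(2)*sqrt(I) (H(I) = sqrt(2*I) = sqrt(2)*sqrt(I))
o = -2870 (o = -3 + 47*(sqrt(2)*sqrt(4 - 1*4) - 61) = -3 + 47*(sqrt(2)*sqrt(4 - 4) - 61) = -3 + 47*(sqrt(2)*sqrt(0) - 61) = -3 + 47*(sqrt(2)*0 - 61) = -3 + 47*(0 - 61) = -3 + 47*(-61) = -3 - 2867 = -2870)
v = 360
sqrt(M(v) + o) = sqrt(360 - 2870) = sqrt(-2510) = I*sqrt(2510)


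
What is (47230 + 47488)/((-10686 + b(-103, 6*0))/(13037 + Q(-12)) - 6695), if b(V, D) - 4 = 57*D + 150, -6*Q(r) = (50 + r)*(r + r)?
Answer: -1249235702/88310887 ≈ -14.146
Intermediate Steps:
Q(r) = -r*(50 + r)/3 (Q(r) = -(50 + r)*(r + r)/6 = -(50 + r)*2*r/6 = -r*(50 + r)/3)
b(V, D) = 154 + 57*D (b(V, D) = 4 + (57*D + 150) = 4 + (150 + 57*D) = 154 + 57*D)
(47230 + 47488)/((-10686 + b(-103, 6*0))/(13037 + Q(-12)) - 6695) = (47230 + 47488)/((-10686 + (154 + 57*(6*0)))/(13037 - 1/3*(-12)*(50 - 12)) - 6695) = 94718/((-10686 + (154 + 57*0))/(13037 - 1/3*(-12)*38) - 6695) = 94718/((-10686 + (154 + 0))/(13037 + 152) - 6695) = 94718/((-10686 + 154)/13189 - 6695) = 94718/(-10532*1/13189 - 6695) = 94718/(-10532/13189 - 6695) = 94718/(-88310887/13189) = 94718*(-13189/88310887) = -1249235702/88310887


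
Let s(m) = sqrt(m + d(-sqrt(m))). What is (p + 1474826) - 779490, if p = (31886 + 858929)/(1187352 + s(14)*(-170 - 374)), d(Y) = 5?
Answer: 24507128971586905/35244978728 + 3028771*sqrt(19)/8811244682 ≈ 6.9534e+5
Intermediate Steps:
s(m) = sqrt(5 + m) (s(m) = sqrt(m + 5) = sqrt(5 + m))
p = 890815/(1187352 - 544*sqrt(19)) (p = (31886 + 858929)/(1187352 + sqrt(5 + 14)*(-170 - 374)) = 890815/(1187352 + sqrt(19)*(-544)) = 890815/(1187352 - 544*sqrt(19)) ≈ 0.75175)
(p + 1474826) - 779490 = ((26442774297/35244978728 + 3028771*sqrt(19)/8811244682) + 1474826) - 779490 = (51980237440275625/35244978728 + 3028771*sqrt(19)/8811244682) - 779490 = 24507128971586905/35244978728 + 3028771*sqrt(19)/8811244682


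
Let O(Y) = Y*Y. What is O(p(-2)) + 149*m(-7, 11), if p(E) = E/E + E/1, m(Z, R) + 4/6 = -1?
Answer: -742/3 ≈ -247.33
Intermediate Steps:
m(Z, R) = -5/3 (m(Z, R) = -⅔ - 1 = -5/3)
p(E) = 1 + E (p(E) = 1 + E*1 = 1 + E)
O(Y) = Y²
O(p(-2)) + 149*m(-7, 11) = (1 - 2)² + 149*(-5/3) = (-1)² - 745/3 = 1 - 745/3 = -742/3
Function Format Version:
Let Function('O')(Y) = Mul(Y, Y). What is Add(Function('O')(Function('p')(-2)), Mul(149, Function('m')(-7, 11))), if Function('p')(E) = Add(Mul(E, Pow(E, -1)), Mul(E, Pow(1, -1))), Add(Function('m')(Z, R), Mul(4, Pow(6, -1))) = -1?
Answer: Rational(-742, 3) ≈ -247.33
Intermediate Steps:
Function('m')(Z, R) = Rational(-5, 3) (Function('m')(Z, R) = Add(Rational(-2, 3), -1) = Rational(-5, 3))
Function('p')(E) = Add(1, E) (Function('p')(E) = Add(1, Mul(E, 1)) = Add(1, E))
Function('O')(Y) = Pow(Y, 2)
Add(Function('O')(Function('p')(-2)), Mul(149, Function('m')(-7, 11))) = Add(Pow(Add(1, -2), 2), Mul(149, Rational(-5, 3))) = Add(Pow(-1, 2), Rational(-745, 3)) = Add(1, Rational(-745, 3)) = Rational(-742, 3)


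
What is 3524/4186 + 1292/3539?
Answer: 8939874/7407127 ≈ 1.2069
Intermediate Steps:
3524/4186 + 1292/3539 = 3524*(1/4186) + 1292*(1/3539) = 1762/2093 + 1292/3539 = 8939874/7407127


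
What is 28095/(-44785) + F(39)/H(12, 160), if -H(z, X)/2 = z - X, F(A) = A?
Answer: -1313901/2651272 ≈ -0.49557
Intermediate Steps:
H(z, X) = -2*z + 2*X (H(z, X) = -2*(z - X) = -2*z + 2*X)
28095/(-44785) + F(39)/H(12, 160) = 28095/(-44785) + 39/(-2*12 + 2*160) = 28095*(-1/44785) + 39/(-24 + 320) = -5619/8957 + 39/296 = -1313901/2651272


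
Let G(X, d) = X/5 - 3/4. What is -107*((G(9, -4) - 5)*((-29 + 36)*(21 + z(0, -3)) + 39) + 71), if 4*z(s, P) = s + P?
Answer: 5503759/80 ≈ 68797.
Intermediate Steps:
z(s, P) = P/4 + s/4 (z(s, P) = (s + P)/4 = (P + s)/4 = P/4 + s/4)
G(X, d) = -¾ + X/5 (G(X, d) = X*(⅕) - 3*¼ = X/5 - ¾ = -¾ + X/5)
-107*((G(9, -4) - 5)*((-29 + 36)*(21 + z(0, -3)) + 39) + 71) = -107*(((-¾ + (⅕)*9) - 5)*((-29 + 36)*(21 + ((¼)*(-3) + (¼)*0)) + 39) + 71) = -107*(((-¾ + 9/5) - 5)*(7*(21 + (-¾ + 0)) + 39) + 71) = -107*((21/20 - 5)*(7*(21 - ¾) + 39) + 71) = -107*(-79*(7*(81/4) + 39)/20 + 71) = -107*(-79*(567/4 + 39)/20 + 71) = -107*(-79/20*723/4 + 71) = -107*(-57117/80 + 71) = -107*(-51437/80) = 5503759/80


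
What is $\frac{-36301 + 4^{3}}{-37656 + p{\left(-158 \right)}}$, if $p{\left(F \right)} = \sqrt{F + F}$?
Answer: $\frac{341135118}{354493663} + \frac{36237 i \sqrt{79}}{708987326} \approx 0.96232 + 0.00045428 i$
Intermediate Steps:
$p{\left(F \right)} = \sqrt{2} \sqrt{F}$ ($p{\left(F \right)} = \sqrt{2 F} = \sqrt{2} \sqrt{F}$)
$\frac{-36301 + 4^{3}}{-37656 + p{\left(-158 \right)}} = \frac{-36301 + 4^{3}}{-37656 + \sqrt{2} \sqrt{-158}} = \frac{-36301 + 64}{-37656 + \sqrt{2} i \sqrt{158}} = - \frac{36237}{-37656 + 2 i \sqrt{79}}$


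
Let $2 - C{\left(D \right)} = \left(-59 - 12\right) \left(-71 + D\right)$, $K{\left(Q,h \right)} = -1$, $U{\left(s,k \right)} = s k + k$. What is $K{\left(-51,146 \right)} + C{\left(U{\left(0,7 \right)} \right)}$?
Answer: $-4543$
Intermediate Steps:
$U{\left(s,k \right)} = k + k s$ ($U{\left(s,k \right)} = k s + k = k + k s$)
$C{\left(D \right)} = -5039 + 71 D$ ($C{\left(D \right)} = 2 - \left(-59 - 12\right) \left(-71 + D\right) = 2 - - 71 \left(-71 + D\right) = 2 - \left(5041 - 71 D\right) = 2 + \left(-5041 + 71 D\right) = -5039 + 71 D$)
$K{\left(-51,146 \right)} + C{\left(U{\left(0,7 \right)} \right)} = -1 - \left(5039 - 71 \cdot 7 \left(1 + 0\right)\right) = -1 - \left(5039 - 71 \cdot 7 \cdot 1\right) = -1 + \left(-5039 + 71 \cdot 7\right) = -1 + \left(-5039 + 497\right) = -1 - 4542 = -4543$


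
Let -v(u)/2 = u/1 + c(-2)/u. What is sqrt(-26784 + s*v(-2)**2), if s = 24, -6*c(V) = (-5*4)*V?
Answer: 4*I*sqrt(14970)/3 ≈ 163.14*I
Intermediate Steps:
c(V) = 10*V/3 (c(V) = -(-5*4)*V/6 = -(-10)*V/3 = 10*V/3)
v(u) = -2*u + 40/(3*u) (v(u) = -2*(u/1 + ((10/3)*(-2))/u) = -2*(u*1 - 20/(3*u)) = -2*(u - 20/(3*u)) = -2*u + 40/(3*u))
sqrt(-26784 + s*v(-2)**2) = sqrt(-26784 + 24*(-2*(-2) + (40/3)/(-2))**2) = sqrt(-26784 + 24*(4 + (40/3)*(-1/2))**2) = sqrt(-26784 + 24*(4 - 20/3)**2) = sqrt(-26784 + 24*(-8/3)**2) = sqrt(-26784 + 24*(64/9)) = sqrt(-26784 + 512/3) = sqrt(-79840/3) = 4*I*sqrt(14970)/3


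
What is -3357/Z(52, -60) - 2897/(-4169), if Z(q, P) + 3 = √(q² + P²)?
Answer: -23749384/26243855 - 13428*√394/6295 ≈ -43.246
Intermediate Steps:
Z(q, P) = -3 + √(P² + q²) (Z(q, P) = -3 + √(q² + P²) = -3 + √(P² + q²))
-3357/Z(52, -60) - 2897/(-4169) = -3357/(-3 + √((-60)² + 52²)) - 2897/(-4169) = -3357/(-3 + √(3600 + 2704)) - 2897*(-1/4169) = -3357/(-3 + √6304) + 2897/4169 = -3357/(-3 + 4*√394) + 2897/4169 = 2897/4169 - 3357/(-3 + 4*√394)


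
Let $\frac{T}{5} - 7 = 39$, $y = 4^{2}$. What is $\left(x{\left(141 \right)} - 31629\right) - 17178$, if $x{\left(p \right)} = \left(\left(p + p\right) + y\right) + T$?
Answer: $-48279$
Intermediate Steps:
$y = 16$
$T = 230$ ($T = 35 + 5 \cdot 39 = 35 + 195 = 230$)
$x{\left(p \right)} = 246 + 2 p$ ($x{\left(p \right)} = \left(\left(p + p\right) + 16\right) + 230 = \left(2 p + 16\right) + 230 = \left(16 + 2 p\right) + 230 = 246 + 2 p$)
$\left(x{\left(141 \right)} - 31629\right) - 17178 = \left(\left(246 + 2 \cdot 141\right) - 31629\right) - 17178 = \left(\left(246 + 282\right) - 31629\right) - 17178 = \left(528 - 31629\right) - 17178 = -31101 - 17178 = -48279$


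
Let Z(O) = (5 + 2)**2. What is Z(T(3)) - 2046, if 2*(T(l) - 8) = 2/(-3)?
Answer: -1997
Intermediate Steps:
T(l) = 23/3 (T(l) = 8 + (2/(-3))/2 = 8 + (2*(-1/3))/2 = 8 + (1/2)*(-2/3) = 8 - 1/3 = 23/3)
Z(O) = 49 (Z(O) = 7**2 = 49)
Z(T(3)) - 2046 = 49 - 2046 = -1997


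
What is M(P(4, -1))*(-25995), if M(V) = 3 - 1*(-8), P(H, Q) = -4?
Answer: -285945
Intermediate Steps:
M(V) = 11 (M(V) = 3 + 8 = 11)
M(P(4, -1))*(-25995) = 11*(-25995) = -285945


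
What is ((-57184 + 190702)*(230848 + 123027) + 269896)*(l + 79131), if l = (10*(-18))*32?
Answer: 3466702867904166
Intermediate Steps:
l = -5760 (l = -180*32 = -5760)
((-57184 + 190702)*(230848 + 123027) + 269896)*(l + 79131) = ((-57184 + 190702)*(230848 + 123027) + 269896)*(-5760 + 79131) = (133518*353875 + 269896)*73371 = (47248682250 + 269896)*73371 = 47248952146*73371 = 3466702867904166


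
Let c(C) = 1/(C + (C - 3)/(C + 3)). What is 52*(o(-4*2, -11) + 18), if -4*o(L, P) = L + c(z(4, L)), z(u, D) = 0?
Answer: 1053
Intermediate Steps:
c(C) = 1/(C + (-3 + C)/(3 + C))
o(L, P) = ¼ - L/4 (o(L, P) = -(L + (3 + 0)/(-3 + 0² + 4*0))/4 = -(L + 3/(-3 + 0 + 0))/4 = -(L + 3/(-3))/4 = -(L - ⅓*3)/4 = -(L - 1)/4 = -(-1 + L)/4 = ¼ - L/4)
52*(o(-4*2, -11) + 18) = 52*((¼ - (-1)*2) + 18) = 52*((¼ - ¼*(-8)) + 18) = 52*((¼ + 2) + 18) = 52*(9/4 + 18) = 52*(81/4) = 1053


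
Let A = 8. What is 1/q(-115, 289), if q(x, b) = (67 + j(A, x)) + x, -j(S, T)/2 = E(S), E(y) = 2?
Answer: -1/52 ≈ -0.019231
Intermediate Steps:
j(S, T) = -4 (j(S, T) = -2*2 = -4)
q(x, b) = 63 + x (q(x, b) = (67 - 4) + x = 63 + x)
1/q(-115, 289) = 1/(63 - 115) = 1/(-52) = -1/52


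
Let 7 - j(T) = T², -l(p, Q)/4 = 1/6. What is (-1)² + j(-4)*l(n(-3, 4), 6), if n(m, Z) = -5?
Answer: 7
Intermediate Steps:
l(p, Q) = -⅔ (l(p, Q) = -4/6 = -4*⅙ = -⅔)
j(T) = 7 - T²
(-1)² + j(-4)*l(n(-3, 4), 6) = (-1)² + (7 - 1*(-4)²)*(-⅔) = 1 + (7 - 1*16)*(-⅔) = 1 + (7 - 16)*(-⅔) = 1 - 9*(-⅔) = 1 + 6 = 7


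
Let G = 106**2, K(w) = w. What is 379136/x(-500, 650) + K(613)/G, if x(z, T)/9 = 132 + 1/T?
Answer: 2769455226517/8676540324 ≈ 319.19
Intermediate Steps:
x(z, T) = 1188 + 9/T (x(z, T) = 9*(132 + 1/T) = 1188 + 9/T)
G = 11236
379136/x(-500, 650) + K(613)/G = 379136/(1188 + 9/650) + 613/11236 = 379136/(772209/650) + 613/11236 = 379136*(650/772209) + 613/11236 = 246438400/772209 + 613/11236 = 2769455226517/8676540324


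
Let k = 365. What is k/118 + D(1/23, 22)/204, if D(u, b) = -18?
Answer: 3014/1003 ≈ 3.0050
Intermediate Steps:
k/118 + D(1/23, 22)/204 = 365/118 - 18/204 = 365*(1/118) - 18*1/204 = 365/118 - 3/34 = 3014/1003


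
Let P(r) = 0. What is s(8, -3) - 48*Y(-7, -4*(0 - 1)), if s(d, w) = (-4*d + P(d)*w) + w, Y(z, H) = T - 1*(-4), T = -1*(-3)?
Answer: -371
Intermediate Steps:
T = 3
Y(z, H) = 7 (Y(z, H) = 3 - 1*(-4) = 3 + 4 = 7)
s(d, w) = w - 4*d (s(d, w) = (-4*d + 0*w) + w = (-4*d + 0) + w = -4*d + w = w - 4*d)
s(8, -3) - 48*Y(-7, -4*(0 - 1)) = (-3 - 4*8) - 48*7 = (-3 - 32) - 336 = -35 - 336 = -371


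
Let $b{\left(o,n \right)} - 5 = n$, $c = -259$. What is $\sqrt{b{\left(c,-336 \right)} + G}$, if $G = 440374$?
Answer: $\sqrt{440043} \approx 663.36$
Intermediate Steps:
$b{\left(o,n \right)} = 5 + n$
$\sqrt{b{\left(c,-336 \right)} + G} = \sqrt{\left(5 - 336\right) + 440374} = \sqrt{-331 + 440374} = \sqrt{440043}$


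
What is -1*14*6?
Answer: -84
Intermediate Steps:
-1*14*6 = -14*6 = -84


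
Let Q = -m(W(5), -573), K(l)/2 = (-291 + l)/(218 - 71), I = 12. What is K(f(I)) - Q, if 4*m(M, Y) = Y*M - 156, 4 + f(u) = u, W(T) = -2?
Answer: 71633/294 ≈ 243.65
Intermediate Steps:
f(u) = -4 + u
m(M, Y) = -39 + M*Y/4 (m(M, Y) = (Y*M - 156)/4 = (M*Y - 156)/4 = (-156 + M*Y)/4 = -39 + M*Y/4)
K(l) = -194/49 + 2*l/147 (K(l) = 2*((-291 + l)/(218 - 71)) = 2*((-291 + l)/147) = 2*((-291 + l)*(1/147)) = 2*(-97/49 + l/147) = -194/49 + 2*l/147)
Q = -495/2 (Q = -(-39 + (¼)*(-2)*(-573)) = -(-39 + 573/2) = -1*495/2 = -495/2 ≈ -247.50)
K(f(I)) - Q = (-194/49 + 2*(-4 + 12)/147) - 1*(-495/2) = (-194/49 + (2/147)*8) + 495/2 = (-194/49 + 16/147) + 495/2 = -566/147 + 495/2 = 71633/294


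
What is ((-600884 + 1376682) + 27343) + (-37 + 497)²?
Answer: 1014741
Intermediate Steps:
((-600884 + 1376682) + 27343) + (-37 + 497)² = (775798 + 27343) + 460² = 803141 + 211600 = 1014741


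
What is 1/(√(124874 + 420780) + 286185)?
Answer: 286185/81901308571 - √545654/81901308571 ≈ 3.4852e-6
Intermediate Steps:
1/(√(124874 + 420780) + 286185) = 1/(√545654 + 286185) = 1/(286185 + √545654)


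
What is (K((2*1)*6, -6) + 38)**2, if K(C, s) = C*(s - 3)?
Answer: 4900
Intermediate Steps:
K(C, s) = C*(-3 + s)
(K((2*1)*6, -6) + 38)**2 = (((2*1)*6)*(-3 - 6) + 38)**2 = ((2*6)*(-9) + 38)**2 = (12*(-9) + 38)**2 = (-108 + 38)**2 = (-70)**2 = 4900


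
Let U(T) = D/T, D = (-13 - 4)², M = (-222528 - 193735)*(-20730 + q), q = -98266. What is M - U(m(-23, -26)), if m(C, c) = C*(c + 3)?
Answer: 26203291300203/529 ≈ 4.9534e+10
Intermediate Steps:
M = 49533631948 (M = (-222528 - 193735)*(-20730 - 98266) = -416263*(-118996) = 49533631948)
D = 289 (D = (-17)² = 289)
m(C, c) = C*(3 + c)
U(T) = 289/T
M - U(m(-23, -26)) = 49533631948 - 289/((-23*(3 - 26))) = 49533631948 - 289/((-23*(-23))) = 49533631948 - 289/529 = 26203291300203/529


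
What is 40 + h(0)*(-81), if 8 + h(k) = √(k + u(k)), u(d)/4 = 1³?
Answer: 526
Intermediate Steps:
u(d) = 4 (u(d) = 4*1³ = 4*1 = 4)
h(k) = -8 + √(4 + k) (h(k) = -8 + √(k + 4) = -8 + √(4 + k))
40 + h(0)*(-81) = 40 + (-8 + √(4 + 0))*(-81) = 40 + (-8 + √4)*(-81) = 40 + (-8 + 2)*(-81) = 40 - 6*(-81) = 40 + 486 = 526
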